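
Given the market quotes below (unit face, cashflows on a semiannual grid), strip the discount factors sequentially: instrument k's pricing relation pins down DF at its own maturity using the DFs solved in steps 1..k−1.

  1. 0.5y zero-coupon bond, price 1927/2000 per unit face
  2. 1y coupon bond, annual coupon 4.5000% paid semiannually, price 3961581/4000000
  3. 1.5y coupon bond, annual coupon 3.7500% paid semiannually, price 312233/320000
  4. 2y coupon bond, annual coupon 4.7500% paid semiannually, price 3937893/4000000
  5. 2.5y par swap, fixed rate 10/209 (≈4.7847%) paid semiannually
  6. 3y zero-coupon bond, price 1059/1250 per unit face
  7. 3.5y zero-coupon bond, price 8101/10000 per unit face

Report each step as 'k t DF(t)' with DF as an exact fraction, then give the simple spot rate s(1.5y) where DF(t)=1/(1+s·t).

step 1 [0.5y] zero: DF = P = 1927/2000 ≈ 0.963500
step 2 [1y] bond c/2=9/400: DF=(3961581/4000000 − 9/400·(0.963500))/(1+9/400) = 4737/5000 ≈ 0.947400
step 3 [1.5y] bond c/2=3/160: DF=(312233/320000 − 3/160·(0.963500+0.947400))/(1+3/160) = 4613/5000 ≈ 0.922600
step 4 [2y] bond c/2=19/800: DF=(3937893/4000000 − 19/800·(0.963500+0.947400+0.922600))/(1+19/800) = 8959/10000 ≈ 0.895900
step 5 [2.5y] swap r/2=5/209: DF=(1 − 5/209·(0.963500+0.947400+0.922600+0.895900))/(1+5/209) = 1779/2000 ≈ 0.889500
step 6 [3y] zero: DF = P = 1059/1250 ≈ 0.847200
step 7 [3.5y] zero: DF = P = 8101/10000 ≈ 0.810100

1 1/2 1927/2000
2 1 4737/5000
3 3/2 4613/5000
4 2 8959/10000
5 5/2 1779/2000
6 3 1059/1250
7 7/2 8101/10000
s(1.5y) = (1/(4613/5000) − 1)/(3/2) = 258/4613 ≈ 5.5929%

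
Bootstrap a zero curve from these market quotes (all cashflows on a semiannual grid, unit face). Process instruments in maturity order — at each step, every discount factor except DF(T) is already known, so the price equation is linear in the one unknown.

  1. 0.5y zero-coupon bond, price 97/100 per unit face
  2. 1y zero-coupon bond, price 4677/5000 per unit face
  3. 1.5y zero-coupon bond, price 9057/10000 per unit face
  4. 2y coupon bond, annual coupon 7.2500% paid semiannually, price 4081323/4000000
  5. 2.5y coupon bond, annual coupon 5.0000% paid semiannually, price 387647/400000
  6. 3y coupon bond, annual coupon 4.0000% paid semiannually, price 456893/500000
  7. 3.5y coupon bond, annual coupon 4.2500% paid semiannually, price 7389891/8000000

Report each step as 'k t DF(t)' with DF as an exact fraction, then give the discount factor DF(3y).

step 1 [0.5y] zero: DF = P = 97/100 ≈ 0.970000
step 2 [1y] zero: DF = P = 4677/5000 ≈ 0.935400
step 3 [1.5y] zero: DF = P = 9057/10000 ≈ 0.905700
step 4 [2y] bond c/2=29/800: DF=(4081323/4000000 − 29/800·(0.970000+0.935400+0.905700))/(1+29/800) = 8863/10000 ≈ 0.886300
step 5 [2.5y] bond c/2=1/40: DF=(387647/400000 − 1/40·(0.970000+0.935400+0.905700+0.886300))/(1+1/40) = 8553/10000 ≈ 0.855300
step 6 [3y] bond c/2=1/50: DF=(456893/500000 − 1/50·(0.970000+0.935400+0.905700+0.886300+0.855300))/(1+1/50) = 4033/5000 ≈ 0.806600
step 7 [3.5y] bond c/2=17/800: DF=(7389891/8000000 − 17/800·(0.970000+0.935400+0.905700+0.886300+0.855300+0.806600))/(1+17/800) = 793/1000 ≈ 0.793000

1 1/2 97/100
2 1 4677/5000
3 3/2 9057/10000
4 2 8863/10000
5 5/2 8553/10000
6 3 4033/5000
7 7/2 793/1000
DF(3y) = 4033/5000 ≈ 0.806600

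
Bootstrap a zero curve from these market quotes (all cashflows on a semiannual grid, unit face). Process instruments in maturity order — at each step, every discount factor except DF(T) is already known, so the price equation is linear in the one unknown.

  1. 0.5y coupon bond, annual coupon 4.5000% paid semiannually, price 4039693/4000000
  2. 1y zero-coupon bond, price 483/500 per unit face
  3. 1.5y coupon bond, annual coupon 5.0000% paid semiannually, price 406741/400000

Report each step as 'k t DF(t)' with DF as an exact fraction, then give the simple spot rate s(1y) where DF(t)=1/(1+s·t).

1 1/2 9877/10000
2 1 483/500
3 3/2 2361/2500
s(1y) = (1/(483/500) − 1)/(1) = 17/483 ≈ 3.5197%

step 1 [0.5y] bond c/2=9/400: DF=(4039693/4000000 − 9/400·(0))/(1+9/400) = 9877/10000 ≈ 0.987700
step 2 [1y] zero: DF = P = 483/500 ≈ 0.966000
step 3 [1.5y] bond c/2=1/40: DF=(406741/400000 − 1/40·(0.987700+0.966000))/(1+1/40) = 2361/2500 ≈ 0.944400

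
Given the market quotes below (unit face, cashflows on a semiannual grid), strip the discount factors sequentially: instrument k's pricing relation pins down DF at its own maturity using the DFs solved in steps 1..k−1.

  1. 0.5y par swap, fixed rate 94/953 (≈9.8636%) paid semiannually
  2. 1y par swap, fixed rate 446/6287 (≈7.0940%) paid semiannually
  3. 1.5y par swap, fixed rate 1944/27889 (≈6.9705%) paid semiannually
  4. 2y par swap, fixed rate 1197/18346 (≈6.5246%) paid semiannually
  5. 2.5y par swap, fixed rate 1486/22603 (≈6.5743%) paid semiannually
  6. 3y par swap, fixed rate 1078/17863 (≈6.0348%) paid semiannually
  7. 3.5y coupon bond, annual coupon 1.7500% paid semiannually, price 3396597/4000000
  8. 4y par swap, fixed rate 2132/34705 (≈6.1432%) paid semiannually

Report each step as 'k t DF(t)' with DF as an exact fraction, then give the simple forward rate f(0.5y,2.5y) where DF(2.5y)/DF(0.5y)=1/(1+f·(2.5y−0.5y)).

step 1 [0.5y] swap r/2=47/953: DF=(1 − 47/953·(0))/(1+47/953) = 953/1000 ≈ 0.953000
step 2 [1y] swap r/2=223/6287: DF=(1 − 223/6287·(0.953000))/(1+223/6287) = 9331/10000 ≈ 0.933100
step 3 [1.5y] swap r/2=972/27889: DF=(1 − 972/27889·(0.953000+0.933100))/(1+972/27889) = 2257/2500 ≈ 0.902800
step 4 [2y] swap r/2=1197/36692: DF=(1 − 1197/36692·(0.953000+0.933100+0.902800))/(1+1197/36692) = 8803/10000 ≈ 0.880300
step 5 [2.5y] swap r/2=743/22603: DF=(1 − 743/22603·(0.953000+0.933100+0.902800+0.880300))/(1+743/22603) = 4257/5000 ≈ 0.851400
step 6 [3y] swap r/2=539/17863: DF=(1 − 539/17863·(0.953000+0.933100+0.902800+0.880300+0.851400))/(1+539/17863) = 8383/10000 ≈ 0.838300
step 7 [3.5y] bond c/2=7/800: DF=(3396597/4000000 − 7/800·(0.953000+0.933100+0.902800+0.880300+0.851400+0.838300))/(1+7/800) = 7953/10000 ≈ 0.795300
step 8 [4y] swap r/2=1066/34705: DF=(1 − 1066/34705·(0.953000+0.933100+0.902800+0.880300+0.851400+0.838300+0.795300))/(1+1066/34705) = 1967/2500 ≈ 0.786800

1 1/2 953/1000
2 1 9331/10000
3 3/2 2257/2500
4 2 8803/10000
5 5/2 4257/5000
6 3 8383/10000
7 7/2 7953/10000
8 4 1967/2500
f(0.5y,2.5y) = ((953/1000)/(4257/5000) − 1)/(2) = 254/4257 ≈ 5.9666%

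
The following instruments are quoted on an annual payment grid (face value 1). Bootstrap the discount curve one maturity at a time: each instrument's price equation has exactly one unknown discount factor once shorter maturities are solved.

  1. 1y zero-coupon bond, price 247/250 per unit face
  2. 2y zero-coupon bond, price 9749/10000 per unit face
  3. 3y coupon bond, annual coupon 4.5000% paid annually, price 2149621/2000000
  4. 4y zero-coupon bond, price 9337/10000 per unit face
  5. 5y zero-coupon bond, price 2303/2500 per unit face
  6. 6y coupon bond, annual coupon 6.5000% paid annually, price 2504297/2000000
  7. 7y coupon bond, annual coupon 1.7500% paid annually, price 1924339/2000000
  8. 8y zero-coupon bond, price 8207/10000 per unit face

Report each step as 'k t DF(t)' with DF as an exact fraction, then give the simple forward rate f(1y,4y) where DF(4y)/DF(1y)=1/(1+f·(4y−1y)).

step 1 [1y] zero: DF = P = 247/250 ≈ 0.988000
step 2 [2y] zero: DF = P = 9749/10000 ≈ 0.974900
step 3 [3y] bond c/1=9/200: DF=(2149621/2000000 − 9/200·(0.988000+0.974900))/(1+9/200) = 118/125 ≈ 0.944000
step 4 [4y] zero: DF = P = 9337/10000 ≈ 0.933700
step 5 [5y] zero: DF = P = 2303/2500 ≈ 0.921200
step 6 [6y] bond c/1=13/200: DF=(2504297/2000000 − 13/200·(0.988000+0.974900+0.944000+0.933700+0.921200))/(1+13/200) = 8851/10000 ≈ 0.885100
step 7 [7y] bond c/1=7/400: DF=(1924339/2000000 − 7/400·(0.988000+0.974900+0.944000+0.933700+0.921200+0.885100))/(1+7/400) = 1697/2000 ≈ 0.848500
step 8 [8y] zero: DF = P = 8207/10000 ≈ 0.820700

1 1 247/250
2 2 9749/10000
3 3 118/125
4 4 9337/10000
5 5 2303/2500
6 6 8851/10000
7 7 1697/2000
8 8 8207/10000
f(1y,4y) = ((247/250)/(9337/10000) − 1)/(3) = 181/9337 ≈ 1.9385%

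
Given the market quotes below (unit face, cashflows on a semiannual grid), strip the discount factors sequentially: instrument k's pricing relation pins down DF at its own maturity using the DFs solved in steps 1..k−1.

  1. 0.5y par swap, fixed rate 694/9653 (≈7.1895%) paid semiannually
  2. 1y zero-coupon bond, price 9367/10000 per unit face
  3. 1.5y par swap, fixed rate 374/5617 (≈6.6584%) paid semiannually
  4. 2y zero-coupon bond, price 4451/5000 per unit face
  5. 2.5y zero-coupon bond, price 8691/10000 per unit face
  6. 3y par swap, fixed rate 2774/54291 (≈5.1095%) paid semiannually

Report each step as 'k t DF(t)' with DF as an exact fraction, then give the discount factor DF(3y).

1 1/2 9653/10000
2 1 9367/10000
3 3/2 1813/2000
4 2 4451/5000
5 5/2 8691/10000
6 3 8613/10000
DF(3y) = 8613/10000 ≈ 0.861300

step 1 [0.5y] swap r/2=347/9653: DF=(1 − 347/9653·(0))/(1+347/9653) = 9653/10000 ≈ 0.965300
step 2 [1y] zero: DF = P = 9367/10000 ≈ 0.936700
step 3 [1.5y] swap r/2=187/5617: DF=(1 − 187/5617·(0.965300+0.936700))/(1+187/5617) = 1813/2000 ≈ 0.906500
step 4 [2y] zero: DF = P = 4451/5000 ≈ 0.890200
step 5 [2.5y] zero: DF = P = 8691/10000 ≈ 0.869100
step 6 [3y] swap r/2=1387/54291: DF=(1 − 1387/54291·(0.965300+0.936700+0.906500+0.890200+0.869100))/(1+1387/54291) = 8613/10000 ≈ 0.861300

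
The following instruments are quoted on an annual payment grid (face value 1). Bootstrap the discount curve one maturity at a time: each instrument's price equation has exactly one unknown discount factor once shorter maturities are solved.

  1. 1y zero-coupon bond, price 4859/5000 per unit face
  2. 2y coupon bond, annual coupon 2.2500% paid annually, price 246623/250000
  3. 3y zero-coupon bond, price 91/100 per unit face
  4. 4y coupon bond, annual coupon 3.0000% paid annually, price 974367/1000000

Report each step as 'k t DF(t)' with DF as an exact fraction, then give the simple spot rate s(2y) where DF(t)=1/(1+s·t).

step 1 [1y] zero: DF = P = 4859/5000 ≈ 0.971800
step 2 [2y] bond c/1=9/400: DF=(246623/250000 − 9/400·(0.971800))/(1+9/400) = 4717/5000 ≈ 0.943400
step 3 [3y] zero: DF = P = 91/100 ≈ 0.910000
step 4 [4y] bond c/1=3/100: DF=(974367/1000000 − 3/100·(0.971800+0.943400+0.910000))/(1+3/100) = 8637/10000 ≈ 0.863700

1 1 4859/5000
2 2 4717/5000
3 3 91/100
4 4 8637/10000
s(2y) = (1/(4717/5000) − 1)/(2) = 283/9434 ≈ 2.9998%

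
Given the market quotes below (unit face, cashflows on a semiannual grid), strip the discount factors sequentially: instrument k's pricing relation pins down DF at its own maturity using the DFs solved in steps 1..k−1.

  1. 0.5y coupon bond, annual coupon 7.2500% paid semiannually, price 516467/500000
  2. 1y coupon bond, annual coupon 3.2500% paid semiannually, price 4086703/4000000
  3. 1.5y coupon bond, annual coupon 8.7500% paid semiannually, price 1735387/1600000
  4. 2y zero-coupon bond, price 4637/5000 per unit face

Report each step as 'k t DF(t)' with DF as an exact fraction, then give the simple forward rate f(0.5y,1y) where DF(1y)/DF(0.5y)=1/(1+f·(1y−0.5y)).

step 1 [0.5y] bond c/2=29/800: DF=(516467/500000 − 29/800·(0))/(1+29/800) = 623/625 ≈ 0.996800
step 2 [1y] bond c/2=13/800: DF=(4086703/4000000 − 13/800·(0.996800))/(1+13/800) = 4947/5000 ≈ 0.989400
step 3 [1.5y] bond c/2=7/160: DF=(1735387/1600000 − 7/160·(0.996800+0.989400))/(1+7/160) = 9559/10000 ≈ 0.955900
step 4 [2y] zero: DF = P = 4637/5000 ≈ 0.927400

1 1/2 623/625
2 1 4947/5000
3 3/2 9559/10000
4 2 4637/5000
f(0.5y,1y) = ((623/625)/(4947/5000) − 1)/(1/2) = 74/4947 ≈ 1.4959%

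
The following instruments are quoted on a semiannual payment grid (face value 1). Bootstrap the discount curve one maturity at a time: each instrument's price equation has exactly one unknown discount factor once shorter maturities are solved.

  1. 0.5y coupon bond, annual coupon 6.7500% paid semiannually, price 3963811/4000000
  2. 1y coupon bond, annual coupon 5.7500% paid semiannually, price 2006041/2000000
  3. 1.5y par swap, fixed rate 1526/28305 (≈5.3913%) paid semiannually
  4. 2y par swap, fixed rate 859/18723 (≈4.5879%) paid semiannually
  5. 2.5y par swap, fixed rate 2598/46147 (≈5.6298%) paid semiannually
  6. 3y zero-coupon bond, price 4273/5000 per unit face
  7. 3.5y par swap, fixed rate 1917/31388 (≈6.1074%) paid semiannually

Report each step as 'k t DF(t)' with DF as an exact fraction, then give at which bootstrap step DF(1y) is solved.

step 1 [0.5y] bond c/2=27/800: DF=(3963811/4000000 − 27/800·(0))/(1+27/800) = 4793/5000 ≈ 0.958600
step 2 [1y] bond c/2=23/800: DF=(2006041/2000000 − 23/800·(0.958600))/(1+23/800) = 4741/5000 ≈ 0.948200
step 3 [1.5y] swap r/2=763/28305: DF=(1 − 763/28305·(0.958600+0.948200))/(1+763/28305) = 9237/10000 ≈ 0.923700
step 4 [2y] swap r/2=859/37446: DF=(1 − 859/37446·(0.958600+0.948200+0.923700))/(1+859/37446) = 9141/10000 ≈ 0.914100
step 5 [2.5y] swap r/2=1299/46147: DF=(1 − 1299/46147·(0.958600+0.948200+0.923700+0.914100))/(1+1299/46147) = 8701/10000 ≈ 0.870100
step 6 [3y] zero: DF = P = 4273/5000 ≈ 0.854600
step 7 [3.5y] swap r/2=1917/62776: DF=(1 − 1917/62776·(0.958600+0.948200+0.923700+0.914100+0.870100+0.854600))/(1+1917/62776) = 8083/10000 ≈ 0.808300

1 1/2 4793/5000
2 1 4741/5000
3 3/2 9237/10000
4 2 9141/10000
5 5/2 8701/10000
6 3 4273/5000
7 7/2 8083/10000
DF(1y) is solved at step 2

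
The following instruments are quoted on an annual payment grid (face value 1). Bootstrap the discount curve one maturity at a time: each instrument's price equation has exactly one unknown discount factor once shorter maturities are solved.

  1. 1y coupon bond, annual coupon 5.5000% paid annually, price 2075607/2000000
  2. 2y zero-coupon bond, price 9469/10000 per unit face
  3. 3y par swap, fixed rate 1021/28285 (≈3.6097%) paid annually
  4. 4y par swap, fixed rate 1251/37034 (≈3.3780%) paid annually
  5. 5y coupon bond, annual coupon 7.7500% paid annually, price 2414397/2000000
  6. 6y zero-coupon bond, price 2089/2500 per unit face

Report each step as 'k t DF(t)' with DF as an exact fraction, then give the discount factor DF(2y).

step 1 [1y] bond c/1=11/200: DF=(2075607/2000000 − 11/200·(0))/(1+11/200) = 9837/10000 ≈ 0.983700
step 2 [2y] zero: DF = P = 9469/10000 ≈ 0.946900
step 3 [3y] swap r/1=1021/28285: DF=(1 − 1021/28285·(0.983700+0.946900))/(1+1021/28285) = 8979/10000 ≈ 0.897900
step 4 [4y] swap r/1=1251/37034: DF=(1 − 1251/37034·(0.983700+0.946900+0.897900))/(1+1251/37034) = 8749/10000 ≈ 0.874900
step 5 [5y] bond c/1=31/400: DF=(2414397/2000000 − 31/400·(0.983700+0.946900+0.897900+0.874900))/(1+31/400) = 427/500 ≈ 0.854000
step 6 [6y] zero: DF = P = 2089/2500 ≈ 0.835600

1 1 9837/10000
2 2 9469/10000
3 3 8979/10000
4 4 8749/10000
5 5 427/500
6 6 2089/2500
DF(2y) = 9469/10000 ≈ 0.946900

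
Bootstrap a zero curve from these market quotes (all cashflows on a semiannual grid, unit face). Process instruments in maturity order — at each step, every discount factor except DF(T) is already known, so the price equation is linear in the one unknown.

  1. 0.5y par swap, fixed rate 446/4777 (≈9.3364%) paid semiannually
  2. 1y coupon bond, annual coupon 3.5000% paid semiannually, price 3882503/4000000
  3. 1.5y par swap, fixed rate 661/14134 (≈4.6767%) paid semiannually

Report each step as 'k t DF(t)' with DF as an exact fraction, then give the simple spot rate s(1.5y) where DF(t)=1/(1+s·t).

step 1 [0.5y] swap r/2=223/4777: DF=(1 − 223/4777·(0))/(1+223/4777) = 4777/5000 ≈ 0.955400
step 2 [1y] bond c/2=7/400: DF=(3882503/4000000 − 7/400·(0.955400))/(1+7/400) = 15/16 ≈ 0.937500
step 3 [1.5y] swap r/2=661/28268: DF=(1 − 661/28268·(0.955400+0.937500))/(1+661/28268) = 9339/10000 ≈ 0.933900

1 1/2 4777/5000
2 1 15/16
3 3/2 9339/10000
s(1.5y) = (1/(9339/10000) − 1)/(3/2) = 1322/28017 ≈ 4.7186%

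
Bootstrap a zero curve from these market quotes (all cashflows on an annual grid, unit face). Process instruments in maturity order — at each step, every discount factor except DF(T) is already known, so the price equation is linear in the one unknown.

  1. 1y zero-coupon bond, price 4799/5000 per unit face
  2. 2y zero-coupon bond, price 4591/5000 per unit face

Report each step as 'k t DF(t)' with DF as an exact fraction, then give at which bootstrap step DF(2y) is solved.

step 1 [1y] zero: DF = P = 4799/5000 ≈ 0.959800
step 2 [2y] zero: DF = P = 4591/5000 ≈ 0.918200

1 1 4799/5000
2 2 4591/5000
DF(2y) is solved at step 2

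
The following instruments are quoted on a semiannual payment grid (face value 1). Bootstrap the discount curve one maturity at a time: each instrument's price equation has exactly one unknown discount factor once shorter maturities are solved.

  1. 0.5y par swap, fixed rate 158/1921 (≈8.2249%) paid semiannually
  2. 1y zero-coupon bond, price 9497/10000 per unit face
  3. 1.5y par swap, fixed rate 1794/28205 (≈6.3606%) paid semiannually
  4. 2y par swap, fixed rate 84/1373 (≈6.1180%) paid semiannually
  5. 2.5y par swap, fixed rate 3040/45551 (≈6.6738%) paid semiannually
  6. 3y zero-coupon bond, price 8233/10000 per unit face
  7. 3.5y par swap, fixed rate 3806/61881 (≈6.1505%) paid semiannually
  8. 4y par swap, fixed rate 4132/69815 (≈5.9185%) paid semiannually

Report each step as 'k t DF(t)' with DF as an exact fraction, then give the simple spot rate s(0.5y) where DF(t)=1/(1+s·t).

step 1 [0.5y] swap r/2=79/1921: DF=(1 − 79/1921·(0))/(1+79/1921) = 1921/2000 ≈ 0.960500
step 2 [1y] zero: DF = P = 9497/10000 ≈ 0.949700
step 3 [1.5y] swap r/2=897/28205: DF=(1 − 897/28205·(0.960500+0.949700))/(1+897/28205) = 9103/10000 ≈ 0.910300
step 4 [2y] swap r/2=42/1373: DF=(1 − 42/1373·(0.960500+0.949700+0.910300))/(1+42/1373) = 4433/5000 ≈ 0.886600
step 5 [2.5y] swap r/2=1520/45551: DF=(1 − 1520/45551·(0.960500+0.949700+0.910300+0.886600))/(1+1520/45551) = 106/125 ≈ 0.848000
step 6 [3y] zero: DF = P = 8233/10000 ≈ 0.823300
step 7 [3.5y] swap r/2=1903/61881: DF=(1 − 1903/61881·(0.960500+0.949700+0.910300+0.886600+0.848000+0.823300))/(1+1903/61881) = 8097/10000 ≈ 0.809700
step 8 [4y] swap r/2=2066/69815: DF=(1 − 2066/69815·(0.960500+0.949700+0.910300+0.886600+0.848000+0.823300+0.809700))/(1+2066/69815) = 3967/5000 ≈ 0.793400

1 1/2 1921/2000
2 1 9497/10000
3 3/2 9103/10000
4 2 4433/5000
5 5/2 106/125
6 3 8233/10000
7 7/2 8097/10000
8 4 3967/5000
s(0.5y) = (1/(1921/2000) − 1)/(1/2) = 158/1921 ≈ 8.2249%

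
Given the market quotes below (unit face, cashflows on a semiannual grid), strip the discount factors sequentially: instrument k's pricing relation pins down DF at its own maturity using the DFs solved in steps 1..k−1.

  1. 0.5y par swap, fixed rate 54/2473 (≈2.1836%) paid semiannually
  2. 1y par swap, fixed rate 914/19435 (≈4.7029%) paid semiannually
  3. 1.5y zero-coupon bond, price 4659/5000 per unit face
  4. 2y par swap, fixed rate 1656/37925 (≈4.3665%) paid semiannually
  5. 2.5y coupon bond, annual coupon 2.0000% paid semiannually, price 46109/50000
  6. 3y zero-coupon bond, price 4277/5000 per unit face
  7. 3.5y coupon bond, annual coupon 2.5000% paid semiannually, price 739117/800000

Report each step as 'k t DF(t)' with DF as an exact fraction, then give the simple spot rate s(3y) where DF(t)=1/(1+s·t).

step 1 [0.5y] swap r/2=27/2473: DF=(1 − 27/2473·(0))/(1+27/2473) = 2473/2500 ≈ 0.989200
step 2 [1y] swap r/2=457/19435: DF=(1 − 457/19435·(0.989200))/(1+457/19435) = 9543/10000 ≈ 0.954300
step 3 [1.5y] zero: DF = P = 4659/5000 ≈ 0.931800
step 4 [2y] swap r/2=828/37925: DF=(1 − 828/37925·(0.989200+0.954300+0.931800))/(1+828/37925) = 2293/2500 ≈ 0.917200
step 5 [2.5y] bond c/2=1/100: DF=(46109/50000 − 1/100·(0.989200+0.954300+0.931800+0.917200))/(1+1/100) = 1751/2000 ≈ 0.875500
step 6 [3y] zero: DF = P = 4277/5000 ≈ 0.855400
step 7 [3.5y] bond c/2=1/80: DF=(739117/800000 − 1/80·(0.989200+0.954300+0.931800+0.917200+0.875500+0.855400))/(1+1/80) = 8443/10000 ≈ 0.844300

1 1/2 2473/2500
2 1 9543/10000
3 3/2 4659/5000
4 2 2293/2500
5 5/2 1751/2000
6 3 4277/5000
7 7/2 8443/10000
s(3y) = (1/(4277/5000) − 1)/(3) = 241/4277 ≈ 5.6348%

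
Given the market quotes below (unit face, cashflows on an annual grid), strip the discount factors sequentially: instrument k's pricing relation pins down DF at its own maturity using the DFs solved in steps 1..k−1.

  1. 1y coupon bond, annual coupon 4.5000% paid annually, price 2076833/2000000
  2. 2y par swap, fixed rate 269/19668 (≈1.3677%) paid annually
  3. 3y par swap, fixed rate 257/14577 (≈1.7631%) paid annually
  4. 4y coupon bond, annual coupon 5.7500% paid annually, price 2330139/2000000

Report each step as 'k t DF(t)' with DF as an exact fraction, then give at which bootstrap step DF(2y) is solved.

step 1 [1y] bond c/1=9/200: DF=(2076833/2000000 − 9/200·(0))/(1+9/200) = 9937/10000 ≈ 0.993700
step 2 [2y] swap r/1=269/19668: DF=(1 − 269/19668·(0.993700))/(1+269/19668) = 9731/10000 ≈ 0.973100
step 3 [3y] swap r/1=257/14577: DF=(1 − 257/14577·(0.993700+0.973100))/(1+257/14577) = 4743/5000 ≈ 0.948600
step 4 [4y] bond c/1=23/400: DF=(2330139/2000000 − 23/400·(0.993700+0.973100+0.948600))/(1+23/400) = 1179/1250 ≈ 0.943200

1 1 9937/10000
2 2 9731/10000
3 3 4743/5000
4 4 1179/1250
DF(2y) is solved at step 2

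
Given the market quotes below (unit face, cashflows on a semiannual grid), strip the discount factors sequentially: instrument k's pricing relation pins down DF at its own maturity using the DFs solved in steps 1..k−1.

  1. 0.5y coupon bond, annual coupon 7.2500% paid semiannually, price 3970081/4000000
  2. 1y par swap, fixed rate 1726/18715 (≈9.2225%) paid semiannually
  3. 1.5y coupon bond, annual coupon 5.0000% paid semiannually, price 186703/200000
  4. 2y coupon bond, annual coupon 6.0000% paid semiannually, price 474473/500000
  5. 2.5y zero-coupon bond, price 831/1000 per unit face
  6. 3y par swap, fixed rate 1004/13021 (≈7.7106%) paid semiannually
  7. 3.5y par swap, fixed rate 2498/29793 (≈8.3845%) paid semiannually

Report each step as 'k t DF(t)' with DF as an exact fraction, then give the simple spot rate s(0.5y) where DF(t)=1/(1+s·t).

step 1 [0.5y] bond c/2=29/800: DF=(3970081/4000000 − 29/800·(0))/(1+29/800) = 4789/5000 ≈ 0.957800
step 2 [1y] swap r/2=863/18715: DF=(1 − 863/18715·(0.957800))/(1+863/18715) = 9137/10000 ≈ 0.913700
step 3 [1.5y] bond c/2=1/40: DF=(186703/200000 − 1/40·(0.957800+0.913700))/(1+1/40) = 8651/10000 ≈ 0.865100
step 4 [2y] bond c/2=3/100: DF=(474473/500000 − 3/100·(0.957800+0.913700+0.865100))/(1+3/100) = 526/625 ≈ 0.841600
step 5 [2.5y] zero: DF = P = 831/1000 ≈ 0.831000
step 6 [3y] swap r/2=502/13021: DF=(1 − 502/13021·(0.957800+0.913700+0.865100+0.841600+0.831000))/(1+502/13021) = 999/1250 ≈ 0.799200
step 7 [3.5y] swap r/2=1249/29793: DF=(1 − 1249/29793·(0.957800+0.913700+0.865100+0.841600+0.831000+0.799200))/(1+1249/29793) = 3751/5000 ≈ 0.750200

1 1/2 4789/5000
2 1 9137/10000
3 3/2 8651/10000
4 2 526/625
5 5/2 831/1000
6 3 999/1250
7 7/2 3751/5000
s(0.5y) = (1/(4789/5000) − 1)/(1/2) = 422/4789 ≈ 8.8119%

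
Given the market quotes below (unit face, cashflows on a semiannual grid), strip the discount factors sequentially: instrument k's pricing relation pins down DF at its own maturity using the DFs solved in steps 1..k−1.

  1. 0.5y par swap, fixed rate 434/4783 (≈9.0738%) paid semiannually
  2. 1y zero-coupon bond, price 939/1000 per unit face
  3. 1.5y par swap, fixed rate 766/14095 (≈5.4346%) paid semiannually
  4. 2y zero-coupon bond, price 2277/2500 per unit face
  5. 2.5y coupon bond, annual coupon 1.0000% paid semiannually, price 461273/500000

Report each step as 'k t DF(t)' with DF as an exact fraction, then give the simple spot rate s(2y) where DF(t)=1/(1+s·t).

1 1/2 4783/5000
2 1 939/1000
3 3/2 4617/5000
4 2 2277/2500
5 5/2 4497/5000
s(2y) = (1/(2277/2500) − 1)/(2) = 223/4554 ≈ 4.8968%

step 1 [0.5y] swap r/2=217/4783: DF=(1 − 217/4783·(0))/(1+217/4783) = 4783/5000 ≈ 0.956600
step 2 [1y] zero: DF = P = 939/1000 ≈ 0.939000
step 3 [1.5y] swap r/2=383/14095: DF=(1 − 383/14095·(0.956600+0.939000))/(1+383/14095) = 4617/5000 ≈ 0.923400
step 4 [2y] zero: DF = P = 2277/2500 ≈ 0.910800
step 5 [2.5y] bond c/2=1/200: DF=(461273/500000 − 1/200·(0.956600+0.939000+0.923400+0.910800))/(1+1/200) = 4497/5000 ≈ 0.899400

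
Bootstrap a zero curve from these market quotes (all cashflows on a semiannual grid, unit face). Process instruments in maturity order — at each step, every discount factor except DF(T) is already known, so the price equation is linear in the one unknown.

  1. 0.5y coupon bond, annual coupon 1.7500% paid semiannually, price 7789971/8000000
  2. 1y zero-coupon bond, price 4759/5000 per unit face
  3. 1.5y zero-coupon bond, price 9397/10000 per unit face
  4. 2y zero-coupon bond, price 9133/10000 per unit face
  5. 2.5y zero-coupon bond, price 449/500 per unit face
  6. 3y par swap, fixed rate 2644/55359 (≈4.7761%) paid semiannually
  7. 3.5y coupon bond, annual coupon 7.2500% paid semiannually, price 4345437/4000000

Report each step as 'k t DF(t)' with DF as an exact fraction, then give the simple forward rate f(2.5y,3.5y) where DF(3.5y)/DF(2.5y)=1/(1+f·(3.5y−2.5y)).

step 1 [0.5y] bond c/2=7/800: DF=(7789971/8000000 − 7/800·(0))/(1+7/800) = 9653/10000 ≈ 0.965300
step 2 [1y] zero: DF = P = 4759/5000 ≈ 0.951800
step 3 [1.5y] zero: DF = P = 9397/10000 ≈ 0.939700
step 4 [2y] zero: DF = P = 9133/10000 ≈ 0.913300
step 5 [2.5y] zero: DF = P = 449/500 ≈ 0.898000
step 6 [3y] swap r/2=1322/55359: DF=(1 − 1322/55359·(0.965300+0.951800+0.939700+0.913300+0.898000))/(1+1322/55359) = 4339/5000 ≈ 0.867800
step 7 [3.5y] bond c/2=29/800: DF=(4345437/4000000 − 29/800·(0.965300+0.951800+0.939700+0.913300+0.898000+0.867800))/(1+29/800) = 8547/10000 ≈ 0.854700

1 1/2 9653/10000
2 1 4759/5000
3 3/2 9397/10000
4 2 9133/10000
5 5/2 449/500
6 3 4339/5000
7 7/2 8547/10000
f(2.5y,3.5y) = ((449/500)/(8547/10000) − 1)/(1) = 433/8547 ≈ 5.0661%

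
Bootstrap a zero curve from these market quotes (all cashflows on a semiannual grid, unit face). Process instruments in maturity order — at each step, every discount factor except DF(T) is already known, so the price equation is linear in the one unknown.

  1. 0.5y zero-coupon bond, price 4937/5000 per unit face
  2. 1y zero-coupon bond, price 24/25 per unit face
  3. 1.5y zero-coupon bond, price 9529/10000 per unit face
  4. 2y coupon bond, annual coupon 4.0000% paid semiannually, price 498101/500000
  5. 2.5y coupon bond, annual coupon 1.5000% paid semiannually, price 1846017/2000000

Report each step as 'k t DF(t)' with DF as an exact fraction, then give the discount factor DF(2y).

1 1/2 4937/5000
2 1 24/25
3 3/2 9529/10000
4 2 4599/5000
5 5/2 8877/10000
DF(2y) = 4599/5000 ≈ 0.919800

step 1 [0.5y] zero: DF = P = 4937/5000 ≈ 0.987400
step 2 [1y] zero: DF = P = 24/25 ≈ 0.960000
step 3 [1.5y] zero: DF = P = 9529/10000 ≈ 0.952900
step 4 [2y] bond c/2=1/50: DF=(498101/500000 − 1/50·(0.987400+0.960000+0.952900))/(1+1/50) = 4599/5000 ≈ 0.919800
step 5 [2.5y] bond c/2=3/400: DF=(1846017/2000000 − 3/400·(0.987400+0.960000+0.952900+0.919800))/(1+3/400) = 8877/10000 ≈ 0.887700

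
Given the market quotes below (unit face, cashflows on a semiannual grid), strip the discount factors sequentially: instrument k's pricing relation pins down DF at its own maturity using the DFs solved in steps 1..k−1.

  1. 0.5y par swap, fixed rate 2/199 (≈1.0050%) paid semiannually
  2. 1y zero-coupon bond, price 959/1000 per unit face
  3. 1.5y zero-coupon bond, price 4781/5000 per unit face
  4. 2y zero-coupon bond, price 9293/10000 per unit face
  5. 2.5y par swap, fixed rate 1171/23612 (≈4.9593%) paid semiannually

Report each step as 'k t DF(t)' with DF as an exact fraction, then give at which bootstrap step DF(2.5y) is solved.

step 1 [0.5y] swap r/2=1/199: DF=(1 − 1/199·(0))/(1+1/199) = 199/200 ≈ 0.995000
step 2 [1y] zero: DF = P = 959/1000 ≈ 0.959000
step 3 [1.5y] zero: DF = P = 4781/5000 ≈ 0.956200
step 4 [2y] zero: DF = P = 9293/10000 ≈ 0.929300
step 5 [2.5y] swap r/2=1171/47224: DF=(1 − 1171/47224·(0.995000+0.959000+0.956200+0.929300))/(1+1171/47224) = 8829/10000 ≈ 0.882900

1 1/2 199/200
2 1 959/1000
3 3/2 4781/5000
4 2 9293/10000
5 5/2 8829/10000
DF(2.5y) is solved at step 5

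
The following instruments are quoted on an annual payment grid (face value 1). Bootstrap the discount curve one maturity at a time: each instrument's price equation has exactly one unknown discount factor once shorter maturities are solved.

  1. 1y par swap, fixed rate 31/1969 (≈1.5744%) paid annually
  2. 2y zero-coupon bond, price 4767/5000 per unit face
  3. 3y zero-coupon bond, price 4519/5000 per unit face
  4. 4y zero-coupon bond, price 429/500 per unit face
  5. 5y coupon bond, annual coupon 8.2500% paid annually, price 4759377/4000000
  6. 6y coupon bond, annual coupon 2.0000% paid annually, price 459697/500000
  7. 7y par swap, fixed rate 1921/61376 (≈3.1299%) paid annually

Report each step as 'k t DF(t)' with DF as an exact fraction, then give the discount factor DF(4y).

step 1 [1y] swap r/1=31/1969: DF=(1 − 31/1969·(0))/(1+31/1969) = 1969/2000 ≈ 0.984500
step 2 [2y] zero: DF = P = 4767/5000 ≈ 0.953400
step 3 [3y] zero: DF = P = 4519/5000 ≈ 0.903800
step 4 [4y] zero: DF = P = 429/500 ≈ 0.858000
step 5 [5y] bond c/1=33/400: DF=(4759377/4000000 − 33/400·(0.984500+0.953400+0.903800+0.858000))/(1+33/400) = 2043/2500 ≈ 0.817200
step 6 [6y] bond c/1=1/50: DF=(459697/500000 − 1/50·(0.984500+0.953400+0.903800+0.858000+0.817200))/(1+1/50) = 508/625 ≈ 0.812800
step 7 [7y] swap r/1=1921/61376: DF=(1 − 1921/61376·(0.984500+0.953400+0.903800+0.858000+0.817200+0.812800))/(1+1921/61376) = 8079/10000 ≈ 0.807900

1 1 1969/2000
2 2 4767/5000
3 3 4519/5000
4 4 429/500
5 5 2043/2500
6 6 508/625
7 7 8079/10000
DF(4y) = 429/500 ≈ 0.858000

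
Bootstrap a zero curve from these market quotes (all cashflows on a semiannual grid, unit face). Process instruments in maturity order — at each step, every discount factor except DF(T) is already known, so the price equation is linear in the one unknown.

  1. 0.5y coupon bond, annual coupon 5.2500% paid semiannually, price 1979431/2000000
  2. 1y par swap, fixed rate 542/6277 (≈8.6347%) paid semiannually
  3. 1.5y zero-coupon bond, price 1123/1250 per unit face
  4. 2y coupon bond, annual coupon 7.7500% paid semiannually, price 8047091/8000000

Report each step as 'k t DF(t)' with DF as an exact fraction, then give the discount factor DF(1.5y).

1 1/2 2411/2500
2 1 9187/10000
3 3/2 1123/1250
4 2 4323/5000
DF(1.5y) = 1123/1250 ≈ 0.898400

step 1 [0.5y] bond c/2=21/800: DF=(1979431/2000000 − 21/800·(0))/(1+21/800) = 2411/2500 ≈ 0.964400
step 2 [1y] swap r/2=271/6277: DF=(1 − 271/6277·(0.964400))/(1+271/6277) = 9187/10000 ≈ 0.918700
step 3 [1.5y] zero: DF = P = 1123/1250 ≈ 0.898400
step 4 [2y] bond c/2=31/800: DF=(8047091/8000000 − 31/800·(0.964400+0.918700+0.898400))/(1+31/800) = 4323/5000 ≈ 0.864600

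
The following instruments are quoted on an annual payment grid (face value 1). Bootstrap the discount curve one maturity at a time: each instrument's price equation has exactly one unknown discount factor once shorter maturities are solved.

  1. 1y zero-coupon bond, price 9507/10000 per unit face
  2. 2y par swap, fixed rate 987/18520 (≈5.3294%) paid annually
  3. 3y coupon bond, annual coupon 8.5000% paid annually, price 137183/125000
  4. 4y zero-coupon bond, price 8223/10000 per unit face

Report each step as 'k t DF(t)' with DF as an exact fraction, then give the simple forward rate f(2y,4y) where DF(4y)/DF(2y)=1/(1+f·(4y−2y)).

1 1 9507/10000
2 2 9013/10000
3 3 1083/1250
4 4 8223/10000
f(2y,4y) = ((9013/10000)/(8223/10000) − 1)/(2) = 395/8223 ≈ 4.8036%

step 1 [1y] zero: DF = P = 9507/10000 ≈ 0.950700
step 2 [2y] swap r/1=987/18520: DF=(1 − 987/18520·(0.950700))/(1+987/18520) = 9013/10000 ≈ 0.901300
step 3 [3y] bond c/1=17/200: DF=(137183/125000 − 17/200·(0.950700+0.901300))/(1+17/200) = 1083/1250 ≈ 0.866400
step 4 [4y] zero: DF = P = 8223/10000 ≈ 0.822300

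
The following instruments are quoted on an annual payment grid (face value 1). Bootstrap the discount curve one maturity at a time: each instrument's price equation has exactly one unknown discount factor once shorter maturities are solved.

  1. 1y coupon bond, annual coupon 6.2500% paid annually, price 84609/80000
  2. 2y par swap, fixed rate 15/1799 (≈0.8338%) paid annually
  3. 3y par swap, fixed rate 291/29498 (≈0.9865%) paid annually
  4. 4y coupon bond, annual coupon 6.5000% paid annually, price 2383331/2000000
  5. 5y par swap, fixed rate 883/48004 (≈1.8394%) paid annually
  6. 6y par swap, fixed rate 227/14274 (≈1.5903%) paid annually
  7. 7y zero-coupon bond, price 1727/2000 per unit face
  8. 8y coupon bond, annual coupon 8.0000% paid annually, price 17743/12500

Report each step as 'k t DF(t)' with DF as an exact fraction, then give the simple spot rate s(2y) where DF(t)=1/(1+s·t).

1 1 4977/5000
2 2 1967/2000
3 3 9709/10000
4 4 9389/10000
5 5 9117/10000
6 6 2273/2500
7 7 1727/2000
8 8 4137/5000
s(2y) = (1/(1967/2000) − 1)/(2) = 33/3934 ≈ 0.8388%

step 1 [1y] bond c/1=1/16: DF=(84609/80000 − 1/16·(0))/(1+1/16) = 4977/5000 ≈ 0.995400
step 2 [2y] swap r/1=15/1799: DF=(1 − 15/1799·(0.995400))/(1+15/1799) = 1967/2000 ≈ 0.983500
step 3 [3y] swap r/1=291/29498: DF=(1 − 291/29498·(0.995400+0.983500))/(1+291/29498) = 9709/10000 ≈ 0.970900
step 4 [4y] bond c/1=13/200: DF=(2383331/2000000 − 13/200·(0.995400+0.983500+0.970900))/(1+13/200) = 9389/10000 ≈ 0.938900
step 5 [5y] swap r/1=883/48004: DF=(1 − 883/48004·(0.995400+0.983500+0.970900+0.938900))/(1+883/48004) = 9117/10000 ≈ 0.911700
step 6 [6y] swap r/1=227/14274: DF=(1 − 227/14274·(0.995400+0.983500+0.970900+0.938900+0.911700))/(1+227/14274) = 2273/2500 ≈ 0.909200
step 7 [7y] zero: DF = P = 1727/2000 ≈ 0.863500
step 8 [8y] bond c/1=2/25: DF=(17743/12500 − 2/25·(0.995400+0.983500+0.970900+0.938900+0.911700+0.909200+0.863500))/(1+2/25) = 4137/5000 ≈ 0.827400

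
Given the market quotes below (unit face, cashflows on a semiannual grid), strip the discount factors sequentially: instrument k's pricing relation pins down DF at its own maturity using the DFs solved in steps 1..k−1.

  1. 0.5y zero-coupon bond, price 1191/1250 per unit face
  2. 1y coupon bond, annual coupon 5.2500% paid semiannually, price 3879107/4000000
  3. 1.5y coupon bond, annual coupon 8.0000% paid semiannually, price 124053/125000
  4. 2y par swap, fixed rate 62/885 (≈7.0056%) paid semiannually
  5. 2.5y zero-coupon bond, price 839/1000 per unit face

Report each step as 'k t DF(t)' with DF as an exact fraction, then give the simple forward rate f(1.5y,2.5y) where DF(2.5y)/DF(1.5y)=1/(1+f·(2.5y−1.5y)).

1 1/2 1191/1250
2 1 4603/5000
3 3/2 4411/5000
4 2 8729/10000
5 5/2 839/1000
f(1.5y,2.5y) = ((4411/5000)/(839/1000) − 1)/(1) = 216/4195 ≈ 5.1490%

step 1 [0.5y] zero: DF = P = 1191/1250 ≈ 0.952800
step 2 [1y] bond c/2=21/800: DF=(3879107/4000000 − 21/800·(0.952800))/(1+21/800) = 4603/5000 ≈ 0.920600
step 3 [1.5y] bond c/2=1/25: DF=(124053/125000 − 1/25·(0.952800+0.920600))/(1+1/25) = 4411/5000 ≈ 0.882200
step 4 [2y] swap r/2=31/885: DF=(1 − 31/885·(0.952800+0.920600+0.882200))/(1+31/885) = 8729/10000 ≈ 0.872900
step 5 [2.5y] zero: DF = P = 839/1000 ≈ 0.839000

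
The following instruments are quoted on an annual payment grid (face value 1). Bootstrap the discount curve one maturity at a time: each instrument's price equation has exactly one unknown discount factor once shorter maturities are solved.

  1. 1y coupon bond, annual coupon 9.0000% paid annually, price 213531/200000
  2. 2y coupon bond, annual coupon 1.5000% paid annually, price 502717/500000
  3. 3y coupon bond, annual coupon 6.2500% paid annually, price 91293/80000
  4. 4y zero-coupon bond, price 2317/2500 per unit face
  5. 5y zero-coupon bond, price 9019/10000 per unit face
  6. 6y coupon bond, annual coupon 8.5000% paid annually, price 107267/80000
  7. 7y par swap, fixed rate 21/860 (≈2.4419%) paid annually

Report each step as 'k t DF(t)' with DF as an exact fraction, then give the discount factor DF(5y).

step 1 [1y] bond c/1=9/100: DF=(213531/200000 − 9/100·(0))/(1+9/100) = 1959/2000 ≈ 0.979500
step 2 [2y] bond c/1=3/200: DF=(502717/500000 − 3/200·(0.979500))/(1+3/200) = 9761/10000 ≈ 0.976100
step 3 [3y] bond c/1=1/16: DF=(91293/80000 − 1/16·(0.979500+0.976100))/(1+1/16) = 959/1000 ≈ 0.959000
step 4 [4y] zero: DF = P = 2317/2500 ≈ 0.926800
step 5 [5y] zero: DF = P = 9019/10000 ≈ 0.901900
step 6 [6y] bond c/1=17/200: DF=(107267/80000 − 17/200·(0.979500+0.976100+0.959000+0.926800+0.901900))/(1+17/200) = 4321/5000 ≈ 0.864200
step 7 [7y] swap r/1=21/860: DF=(1 − 21/860·(0.979500+0.976100+0.959000+0.926800+0.901900+0.864200))/(1+21/860) = 337/400 ≈ 0.842500

1 1 1959/2000
2 2 9761/10000
3 3 959/1000
4 4 2317/2500
5 5 9019/10000
6 6 4321/5000
7 7 337/400
DF(5y) = 9019/10000 ≈ 0.901900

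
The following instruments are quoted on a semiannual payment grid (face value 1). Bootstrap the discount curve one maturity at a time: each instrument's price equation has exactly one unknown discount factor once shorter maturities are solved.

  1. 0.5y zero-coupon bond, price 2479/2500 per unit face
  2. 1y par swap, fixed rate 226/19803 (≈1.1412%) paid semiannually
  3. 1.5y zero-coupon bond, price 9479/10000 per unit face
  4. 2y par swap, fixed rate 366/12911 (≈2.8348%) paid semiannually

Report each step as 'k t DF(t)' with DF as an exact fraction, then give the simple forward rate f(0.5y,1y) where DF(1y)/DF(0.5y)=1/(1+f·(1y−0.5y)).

step 1 [0.5y] zero: DF = P = 2479/2500 ≈ 0.991600
step 2 [1y] swap r/2=113/19803: DF=(1 − 113/19803·(0.991600))/(1+113/19803) = 9887/10000 ≈ 0.988700
step 3 [1.5y] zero: DF = P = 9479/10000 ≈ 0.947900
step 4 [2y] swap r/2=183/12911: DF=(1 − 183/12911·(0.991600+0.988700+0.947900))/(1+183/12911) = 9451/10000 ≈ 0.945100

1 1/2 2479/2500
2 1 9887/10000
3 3/2 9479/10000
4 2 9451/10000
f(0.5y,1y) = ((2479/2500)/(9887/10000) − 1)/(1/2) = 58/9887 ≈ 0.5866%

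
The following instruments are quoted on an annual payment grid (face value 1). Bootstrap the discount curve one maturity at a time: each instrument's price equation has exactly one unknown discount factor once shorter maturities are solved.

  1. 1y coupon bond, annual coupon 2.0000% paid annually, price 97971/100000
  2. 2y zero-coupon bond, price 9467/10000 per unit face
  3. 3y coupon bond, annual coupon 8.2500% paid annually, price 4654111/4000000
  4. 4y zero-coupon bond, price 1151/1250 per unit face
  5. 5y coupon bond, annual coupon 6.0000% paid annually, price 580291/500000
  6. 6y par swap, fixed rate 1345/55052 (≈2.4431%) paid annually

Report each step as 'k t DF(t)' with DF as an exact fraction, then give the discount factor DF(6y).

1 1 1921/2000
2 2 9467/10000
3 3 1859/2000
4 4 1151/1250
5 5 4411/5000
6 6 1731/2000
DF(6y) = 1731/2000 ≈ 0.865500

step 1 [1y] bond c/1=1/50: DF=(97971/100000 − 1/50·(0))/(1+1/50) = 1921/2000 ≈ 0.960500
step 2 [2y] zero: DF = P = 9467/10000 ≈ 0.946700
step 3 [3y] bond c/1=33/400: DF=(4654111/4000000 − 33/400·(0.960500+0.946700))/(1+33/400) = 1859/2000 ≈ 0.929500
step 4 [4y] zero: DF = P = 1151/1250 ≈ 0.920800
step 5 [5y] bond c/1=3/50: DF=(580291/500000 − 3/50·(0.960500+0.946700+0.929500+0.920800))/(1+3/50) = 4411/5000 ≈ 0.882200
step 6 [6y] swap r/1=1345/55052: DF=(1 − 1345/55052·(0.960500+0.946700+0.929500+0.920800+0.882200))/(1+1345/55052) = 1731/2000 ≈ 0.865500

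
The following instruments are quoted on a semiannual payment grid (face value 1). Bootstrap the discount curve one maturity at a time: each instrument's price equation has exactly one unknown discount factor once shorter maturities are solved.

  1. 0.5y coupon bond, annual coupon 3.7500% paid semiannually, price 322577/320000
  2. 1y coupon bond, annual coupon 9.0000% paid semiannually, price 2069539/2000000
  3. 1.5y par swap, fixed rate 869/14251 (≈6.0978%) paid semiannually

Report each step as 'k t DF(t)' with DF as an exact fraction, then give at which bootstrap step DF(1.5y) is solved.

step 1 [0.5y] bond c/2=3/160: DF=(322577/320000 − 3/160·(0))/(1+3/160) = 1979/2000 ≈ 0.989500
step 2 [1y] bond c/2=9/200: DF=(2069539/2000000 − 9/200·(0.989500))/(1+9/200) = 2369/2500 ≈ 0.947600
step 3 [1.5y] swap r/2=869/28502: DF=(1 − 869/28502·(0.989500+0.947600))/(1+869/28502) = 9131/10000 ≈ 0.913100

1 1/2 1979/2000
2 1 2369/2500
3 3/2 9131/10000
DF(1.5y) is solved at step 3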